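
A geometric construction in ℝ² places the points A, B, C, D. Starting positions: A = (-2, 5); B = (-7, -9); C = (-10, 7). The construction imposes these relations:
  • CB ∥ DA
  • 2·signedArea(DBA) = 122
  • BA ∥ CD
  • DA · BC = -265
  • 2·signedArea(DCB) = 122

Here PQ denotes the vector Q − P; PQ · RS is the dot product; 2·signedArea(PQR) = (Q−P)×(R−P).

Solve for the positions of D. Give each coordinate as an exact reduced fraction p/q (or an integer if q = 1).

1. D_x = -5  [CB ∥ DA ∩ BA ∥ CD]
2. D_y = 21  [CB ∥ DA ∩ BA ∥ CD]
   → D = (-5, 21)

D = (-5, 21)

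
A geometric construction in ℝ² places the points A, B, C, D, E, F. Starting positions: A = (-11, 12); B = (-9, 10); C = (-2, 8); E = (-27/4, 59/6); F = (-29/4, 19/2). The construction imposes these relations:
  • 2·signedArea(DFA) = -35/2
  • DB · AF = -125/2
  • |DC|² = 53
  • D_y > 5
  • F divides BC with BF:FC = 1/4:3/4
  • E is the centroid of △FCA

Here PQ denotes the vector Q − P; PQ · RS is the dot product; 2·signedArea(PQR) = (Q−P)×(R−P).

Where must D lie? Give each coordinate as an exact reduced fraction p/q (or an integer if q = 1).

D = (5, 6)

1. D_x = 5  [2·signedArea(DFA) = -35/2 ∩ DB · AF = -125/2]
2. D_y = 6  [2·signedArea(DFA) = -35/2 ∩ DB · AF = -125/2]
   → D = (5, 6)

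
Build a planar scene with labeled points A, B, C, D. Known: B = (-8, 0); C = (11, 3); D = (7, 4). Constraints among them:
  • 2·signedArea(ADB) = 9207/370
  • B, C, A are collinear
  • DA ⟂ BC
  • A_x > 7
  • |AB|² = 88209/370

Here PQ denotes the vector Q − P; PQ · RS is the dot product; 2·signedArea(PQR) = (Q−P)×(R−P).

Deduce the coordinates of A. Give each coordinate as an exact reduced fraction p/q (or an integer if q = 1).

1. A_x = 2683/370  [B, C, A are collinear ∩ DA ⟂ BC]
2. A_y = 891/370  [B, C, A are collinear ∩ DA ⟂ BC]
   → A = (2683/370, 891/370)

A = (2683/370, 891/370)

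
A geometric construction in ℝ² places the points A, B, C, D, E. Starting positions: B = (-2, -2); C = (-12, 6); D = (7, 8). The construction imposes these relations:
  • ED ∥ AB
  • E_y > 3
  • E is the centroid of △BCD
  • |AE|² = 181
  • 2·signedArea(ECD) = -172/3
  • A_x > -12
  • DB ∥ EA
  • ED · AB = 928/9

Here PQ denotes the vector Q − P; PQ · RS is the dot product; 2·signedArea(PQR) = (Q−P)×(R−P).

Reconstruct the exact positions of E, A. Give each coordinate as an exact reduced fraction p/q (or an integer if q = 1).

A = (-34/3, -6)
E = (-7/3, 4)

1. E_x = -7/3  [E is the centroid of △BCD]
2. E_y = 4  [E is the centroid of △BCD]
   → E = (-7/3, 4)
3. A_x = -34/3  [ED ∥ AB ∩ DB ∥ EA]
4. A_y = -6  [ED ∥ AB ∩ DB ∥ EA]
   → A = (-34/3, -6)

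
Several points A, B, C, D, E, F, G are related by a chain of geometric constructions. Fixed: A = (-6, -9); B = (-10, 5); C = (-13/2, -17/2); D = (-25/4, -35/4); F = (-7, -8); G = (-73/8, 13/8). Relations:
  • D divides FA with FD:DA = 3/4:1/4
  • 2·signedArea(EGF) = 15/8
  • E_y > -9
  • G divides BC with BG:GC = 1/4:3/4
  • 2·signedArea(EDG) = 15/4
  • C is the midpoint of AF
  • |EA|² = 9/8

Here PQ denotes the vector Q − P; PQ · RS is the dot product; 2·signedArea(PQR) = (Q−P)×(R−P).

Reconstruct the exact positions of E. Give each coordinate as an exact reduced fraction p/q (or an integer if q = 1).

1. E_x = -27/4  [2·signedArea(EDG) = 15/4 ∩ 2·signedArea(EGF) = 15/8]
2. E_y = -33/4  [2·signedArea(EDG) = 15/4 ∩ 2·signedArea(EGF) = 15/8]
   → E = (-27/4, -33/4)

E = (-27/4, -33/4)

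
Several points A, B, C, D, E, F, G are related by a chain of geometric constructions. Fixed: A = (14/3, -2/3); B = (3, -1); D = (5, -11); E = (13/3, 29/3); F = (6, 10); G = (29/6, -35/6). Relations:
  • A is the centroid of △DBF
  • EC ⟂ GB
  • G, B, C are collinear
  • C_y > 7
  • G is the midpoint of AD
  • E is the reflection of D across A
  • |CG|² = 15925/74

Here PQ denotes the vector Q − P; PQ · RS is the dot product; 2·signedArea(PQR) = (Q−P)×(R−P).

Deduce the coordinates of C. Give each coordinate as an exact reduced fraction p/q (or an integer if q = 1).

C = (-41/111, 875/111)

1. C_x = -41/111  [G, B, C are collinear ∩ EC ⟂ GB]
2. C_y = 875/111  [G, B, C are collinear ∩ EC ⟂ GB]
   → C = (-41/111, 875/111)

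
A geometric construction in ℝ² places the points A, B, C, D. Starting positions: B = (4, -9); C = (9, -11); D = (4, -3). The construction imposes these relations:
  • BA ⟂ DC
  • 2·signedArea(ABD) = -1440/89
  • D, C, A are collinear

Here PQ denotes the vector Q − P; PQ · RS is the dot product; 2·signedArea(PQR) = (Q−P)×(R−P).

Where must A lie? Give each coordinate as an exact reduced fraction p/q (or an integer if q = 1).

A = (596/89, -651/89)

1. A_x = 596/89  [D, C, A are collinear ∩ BA ⟂ DC]
2. A_y = -651/89  [D, C, A are collinear ∩ BA ⟂ DC]
   → A = (596/89, -651/89)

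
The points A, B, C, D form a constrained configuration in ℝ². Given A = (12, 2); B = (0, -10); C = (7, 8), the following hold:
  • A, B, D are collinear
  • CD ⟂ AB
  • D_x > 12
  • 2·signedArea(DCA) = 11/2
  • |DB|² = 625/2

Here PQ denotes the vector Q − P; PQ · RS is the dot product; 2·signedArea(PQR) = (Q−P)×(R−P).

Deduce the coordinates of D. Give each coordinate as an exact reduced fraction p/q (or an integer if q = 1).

D = (25/2, 5/2)

1. D_x = 25/2  [A, B, D are collinear ∩ CD ⟂ AB]
2. D_y = 5/2  [A, B, D are collinear ∩ CD ⟂ AB]
   → D = (25/2, 5/2)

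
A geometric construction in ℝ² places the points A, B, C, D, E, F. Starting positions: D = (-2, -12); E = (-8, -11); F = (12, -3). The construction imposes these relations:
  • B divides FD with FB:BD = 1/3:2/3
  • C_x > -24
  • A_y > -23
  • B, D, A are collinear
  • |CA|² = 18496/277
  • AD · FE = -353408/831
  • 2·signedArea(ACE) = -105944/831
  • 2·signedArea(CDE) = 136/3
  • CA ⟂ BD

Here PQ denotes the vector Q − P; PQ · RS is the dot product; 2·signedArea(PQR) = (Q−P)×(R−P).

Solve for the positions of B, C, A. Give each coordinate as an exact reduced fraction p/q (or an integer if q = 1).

1. B_x = 22/3  [B divides FD with FB:BD = 1/3:2/3]
2. B_y = -6  [B divides FD with FB:BD = 1/3:2/3]
   → B = (22/3, -6)
3. A_x = -15718/831  [B, D, A are collinear ∩ AD · FE = -353408/831]
4. A_y = -6336/277  [B, D, A are collinear ∩ AD · FE = -353408/831]
   → A = (-15718/831, -6336/277)
5. C_x = -70/3  [2·signedArea(CDE) = 136/3 ∩ CA ⟂ BD]
6. C_y = -16  [2·signedArea(CDE) = 136/3 ∩ CA ⟂ BD]
   → C = (-70/3, -16)

A = (-15718/831, -6336/277)
B = (22/3, -6)
C = (-70/3, -16)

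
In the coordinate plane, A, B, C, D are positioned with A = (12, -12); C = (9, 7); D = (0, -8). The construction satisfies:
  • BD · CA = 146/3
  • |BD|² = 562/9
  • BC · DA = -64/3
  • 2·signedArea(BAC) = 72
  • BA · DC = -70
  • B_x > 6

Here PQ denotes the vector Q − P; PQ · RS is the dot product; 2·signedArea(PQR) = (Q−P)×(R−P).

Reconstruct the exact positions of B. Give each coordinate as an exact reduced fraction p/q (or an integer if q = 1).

B = (7, -13/3)

1. B_x = 7  [BA · DC = -70 ∩ BD · CA = 146/3]
2. B_y = -13/3  [BA · DC = -70 ∩ BD · CA = 146/3]
   → B = (7, -13/3)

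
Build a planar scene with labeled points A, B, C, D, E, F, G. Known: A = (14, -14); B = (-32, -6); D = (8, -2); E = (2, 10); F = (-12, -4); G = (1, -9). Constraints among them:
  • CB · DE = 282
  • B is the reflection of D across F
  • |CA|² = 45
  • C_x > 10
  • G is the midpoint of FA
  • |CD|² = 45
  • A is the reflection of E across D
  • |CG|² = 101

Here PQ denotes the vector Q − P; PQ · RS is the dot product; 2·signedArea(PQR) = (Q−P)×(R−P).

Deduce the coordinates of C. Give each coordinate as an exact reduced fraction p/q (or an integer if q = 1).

C = (11, -8)

1. C_x = 11  [line 6·x + -12·y + -162 = 0 ∩ |CA|² = 45]
2. C_y = -8  [line 6·x + -12·y + -162 = 0 ∩ |CA|² = 45]
   → C = (11, -8)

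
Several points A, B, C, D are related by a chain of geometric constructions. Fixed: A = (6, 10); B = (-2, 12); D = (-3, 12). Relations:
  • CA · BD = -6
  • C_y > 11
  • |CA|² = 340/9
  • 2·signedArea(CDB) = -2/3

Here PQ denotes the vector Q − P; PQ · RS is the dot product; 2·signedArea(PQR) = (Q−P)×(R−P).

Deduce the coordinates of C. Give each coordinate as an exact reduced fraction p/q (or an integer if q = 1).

C = (0, 34/3)

1. C_x = 0  [2·signedArea(CDB) = -2/3 ∩ CA · BD = -6]
2. C_y = 34/3  [2·signedArea(CDB) = -2/3 ∩ CA · BD = -6]
   → C = (0, 34/3)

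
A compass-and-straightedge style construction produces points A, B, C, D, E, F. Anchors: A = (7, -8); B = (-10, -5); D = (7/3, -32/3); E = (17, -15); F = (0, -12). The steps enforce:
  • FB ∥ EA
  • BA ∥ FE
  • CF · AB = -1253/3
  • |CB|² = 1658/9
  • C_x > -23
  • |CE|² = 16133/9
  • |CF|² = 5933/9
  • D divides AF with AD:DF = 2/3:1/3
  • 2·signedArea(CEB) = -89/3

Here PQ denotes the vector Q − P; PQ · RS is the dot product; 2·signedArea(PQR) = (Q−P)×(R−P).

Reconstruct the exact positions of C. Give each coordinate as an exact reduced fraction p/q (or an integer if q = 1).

C = (-67/3, 2/3)

1. C_x = -67/3  [CF · AB = -1253/3 ∩ 2·signedArea(CEB) = -89/3]
2. C_y = 2/3  [CF · AB = -1253/3 ∩ 2·signedArea(CEB) = -89/3]
   → C = (-67/3, 2/3)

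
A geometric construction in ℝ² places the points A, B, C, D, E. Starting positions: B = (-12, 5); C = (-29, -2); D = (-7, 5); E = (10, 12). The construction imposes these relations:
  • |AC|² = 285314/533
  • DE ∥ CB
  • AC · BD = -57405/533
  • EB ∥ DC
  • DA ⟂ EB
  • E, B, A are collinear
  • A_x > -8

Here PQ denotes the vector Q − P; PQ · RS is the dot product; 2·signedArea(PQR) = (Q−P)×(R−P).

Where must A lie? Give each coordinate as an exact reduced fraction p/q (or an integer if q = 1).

1. A_x = -3976/533  [E, B, A are collinear ∩ DA ⟂ EB]
2. A_y = 3435/533  [E, B, A are collinear ∩ DA ⟂ EB]
   → A = (-3976/533, 3435/533)

A = (-3976/533, 3435/533)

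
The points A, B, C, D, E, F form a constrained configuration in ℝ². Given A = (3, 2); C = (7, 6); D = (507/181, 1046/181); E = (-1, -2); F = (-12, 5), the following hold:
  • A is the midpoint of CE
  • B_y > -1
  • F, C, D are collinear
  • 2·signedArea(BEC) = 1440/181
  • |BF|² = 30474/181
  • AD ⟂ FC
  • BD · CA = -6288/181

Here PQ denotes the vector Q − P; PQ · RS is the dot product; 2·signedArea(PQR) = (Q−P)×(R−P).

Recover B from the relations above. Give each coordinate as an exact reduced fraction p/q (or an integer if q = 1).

1. B_x = -9/181  [2·signedArea(BEC) = 1440/181 ∩ BD · CA = -6288/181]
2. B_y = -10/181  [2·signedArea(BEC) = 1440/181 ∩ BD · CA = -6288/181]
   → B = (-9/181, -10/181)

B = (-9/181, -10/181)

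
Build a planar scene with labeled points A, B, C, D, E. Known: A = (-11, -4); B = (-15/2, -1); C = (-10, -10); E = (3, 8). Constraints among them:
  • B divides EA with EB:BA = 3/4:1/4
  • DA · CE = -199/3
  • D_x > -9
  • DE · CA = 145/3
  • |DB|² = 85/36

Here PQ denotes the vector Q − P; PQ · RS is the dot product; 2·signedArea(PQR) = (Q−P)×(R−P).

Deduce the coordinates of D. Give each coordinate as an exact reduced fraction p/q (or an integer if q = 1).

1. D_x = -26/3  [DA · CE = -199/3 ∩ DE · CA = 145/3]
2. D_y = -2  [DA · CE = -199/3 ∩ DE · CA = 145/3]
   → D = (-26/3, -2)

D = (-26/3, -2)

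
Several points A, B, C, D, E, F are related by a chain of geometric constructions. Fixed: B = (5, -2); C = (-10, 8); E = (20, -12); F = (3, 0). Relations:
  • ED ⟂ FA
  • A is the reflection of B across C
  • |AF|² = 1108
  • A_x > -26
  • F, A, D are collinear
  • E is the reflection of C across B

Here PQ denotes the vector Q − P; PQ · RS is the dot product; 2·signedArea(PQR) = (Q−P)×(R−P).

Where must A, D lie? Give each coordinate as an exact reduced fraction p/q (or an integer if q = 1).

1. A_x = -25  [A is the reflection of B across C]
2. A_y = 18  [A is the reflection of B across C]
   → A = (-25, 18)
3. D_x = 5675/277  [F, A, D are collinear ∩ ED ⟂ FA]
4. D_y = -3114/277  [F, A, D are collinear ∩ ED ⟂ FA]
   → D = (5675/277, -3114/277)

A = (-25, 18)
D = (5675/277, -3114/277)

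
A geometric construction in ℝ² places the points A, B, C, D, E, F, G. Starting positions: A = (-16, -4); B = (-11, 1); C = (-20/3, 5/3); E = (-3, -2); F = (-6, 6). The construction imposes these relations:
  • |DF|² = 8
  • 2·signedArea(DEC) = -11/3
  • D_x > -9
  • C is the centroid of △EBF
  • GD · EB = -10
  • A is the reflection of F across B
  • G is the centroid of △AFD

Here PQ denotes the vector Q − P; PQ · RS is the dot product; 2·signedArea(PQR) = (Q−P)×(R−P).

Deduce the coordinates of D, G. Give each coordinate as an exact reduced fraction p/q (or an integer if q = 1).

1. D_x = -8  [line -11/3·x + -11/3·y + -44/3 = 0 ∩ |DF|² = 8]
2. D_y = 4  [line -11/3·x + -11/3·y + -44/3 = 0 ∩ |DF|² = 8]
   → D = (-8, 4)
3. G_x = -10  [G is the centroid of △AFD]
4. G_y = 2  [G is the centroid of △AFD]
   → G = (-10, 2)

D = (-8, 4)
G = (-10, 2)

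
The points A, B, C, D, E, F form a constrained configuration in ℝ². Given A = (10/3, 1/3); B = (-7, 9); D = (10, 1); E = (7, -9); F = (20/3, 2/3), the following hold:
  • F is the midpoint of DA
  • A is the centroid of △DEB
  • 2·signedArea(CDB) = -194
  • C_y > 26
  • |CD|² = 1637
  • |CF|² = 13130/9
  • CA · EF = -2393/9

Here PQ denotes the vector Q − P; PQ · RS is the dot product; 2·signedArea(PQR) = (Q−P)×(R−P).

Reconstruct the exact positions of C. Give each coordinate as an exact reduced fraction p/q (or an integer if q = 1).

1. C_x = -21  [2·signedArea(CDB) = -194 ∩ CA · EF = -2393/9]
2. C_y = 27  [2·signedArea(CDB) = -194 ∩ CA · EF = -2393/9]
   → C = (-21, 27)

C = (-21, 27)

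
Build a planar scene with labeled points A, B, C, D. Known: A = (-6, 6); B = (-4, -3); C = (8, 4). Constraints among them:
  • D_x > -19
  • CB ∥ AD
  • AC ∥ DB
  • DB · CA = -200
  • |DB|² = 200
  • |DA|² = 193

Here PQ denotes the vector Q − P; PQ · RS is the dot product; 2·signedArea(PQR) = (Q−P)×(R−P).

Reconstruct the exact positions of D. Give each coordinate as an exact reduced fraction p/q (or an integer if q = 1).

1. D_x = -18  [AC ∥ DB ∩ CB ∥ AD]
2. D_y = -1  [AC ∥ DB ∩ CB ∥ AD]
   → D = (-18, -1)

D = (-18, -1)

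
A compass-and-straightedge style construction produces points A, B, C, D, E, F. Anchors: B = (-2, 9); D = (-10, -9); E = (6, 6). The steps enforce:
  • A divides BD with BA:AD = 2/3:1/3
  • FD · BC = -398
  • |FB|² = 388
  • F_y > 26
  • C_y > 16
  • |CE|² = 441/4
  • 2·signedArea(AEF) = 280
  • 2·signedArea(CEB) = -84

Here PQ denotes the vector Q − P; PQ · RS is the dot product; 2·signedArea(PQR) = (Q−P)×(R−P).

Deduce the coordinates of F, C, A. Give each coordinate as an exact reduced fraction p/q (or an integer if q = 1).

1. C_x = 6  [line -3·x + -8·y + 150 = 0 ∩ |CE|² = 441/4]
2. C_y = 33/2  [line -3·x + -8·y + 150 = 0 ∩ |CE|² = 441/4]
   → C = (6, 33/2)
3. A_x = -22/3  [A divides BD with BA:AD = 2/3:1/3]
4. A_y = -3  [A divides BD with BA:AD = 2/3:1/3]
   → A = (-22/3, -3)
5. F_x = 6  [FD · BC = -398 ∩ 2·signedArea(AEF) = 280]
6. F_y = 27  [FD · BC = -398 ∩ 2·signedArea(AEF) = 280]
   → F = (6, 27)

A = (-22/3, -3)
C = (6, 33/2)
F = (6, 27)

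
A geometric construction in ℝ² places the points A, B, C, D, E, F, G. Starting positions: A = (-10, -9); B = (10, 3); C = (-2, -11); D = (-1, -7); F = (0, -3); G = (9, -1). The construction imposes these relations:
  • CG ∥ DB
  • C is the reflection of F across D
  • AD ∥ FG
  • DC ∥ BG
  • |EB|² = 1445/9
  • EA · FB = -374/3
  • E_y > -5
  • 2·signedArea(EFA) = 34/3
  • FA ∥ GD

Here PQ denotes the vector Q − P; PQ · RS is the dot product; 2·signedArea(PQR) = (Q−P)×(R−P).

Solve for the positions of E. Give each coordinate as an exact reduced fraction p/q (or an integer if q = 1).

E = (-1/3, -13/3)

1. E_x = -1/3  [2·signedArea(EFA) = 34/3 ∩ EA · FB = -374/3]
2. E_y = -13/3  [2·signedArea(EFA) = 34/3 ∩ EA · FB = -374/3]
   → E = (-1/3, -13/3)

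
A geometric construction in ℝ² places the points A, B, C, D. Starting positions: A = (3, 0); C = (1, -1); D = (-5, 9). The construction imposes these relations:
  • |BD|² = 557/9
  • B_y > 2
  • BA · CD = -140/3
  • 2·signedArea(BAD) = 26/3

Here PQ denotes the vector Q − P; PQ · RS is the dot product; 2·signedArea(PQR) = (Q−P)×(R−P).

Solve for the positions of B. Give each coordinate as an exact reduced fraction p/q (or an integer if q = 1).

1. B_x = -1/3  [BA · CD = -140/3 ∩ 2·signedArea(BAD) = 26/3]
2. B_y = 8/3  [BA · CD = -140/3 ∩ 2·signedArea(BAD) = 26/3]
   → B = (-1/3, 8/3)

B = (-1/3, 8/3)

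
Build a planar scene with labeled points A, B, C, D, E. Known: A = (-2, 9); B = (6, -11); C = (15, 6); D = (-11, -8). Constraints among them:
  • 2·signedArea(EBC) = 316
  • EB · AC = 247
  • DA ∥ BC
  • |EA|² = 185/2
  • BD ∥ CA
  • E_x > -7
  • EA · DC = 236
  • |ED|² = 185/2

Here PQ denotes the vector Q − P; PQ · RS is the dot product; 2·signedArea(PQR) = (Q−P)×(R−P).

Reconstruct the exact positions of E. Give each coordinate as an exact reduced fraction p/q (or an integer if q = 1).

E = (-13/2, 1/2)

1. E_x = -13/2  [2·signedArea(EBC) = 316 ∩ EA · DC = 236]
2. E_y = 1/2  [2·signedArea(EBC) = 316 ∩ EA · DC = 236]
   → E = (-13/2, 1/2)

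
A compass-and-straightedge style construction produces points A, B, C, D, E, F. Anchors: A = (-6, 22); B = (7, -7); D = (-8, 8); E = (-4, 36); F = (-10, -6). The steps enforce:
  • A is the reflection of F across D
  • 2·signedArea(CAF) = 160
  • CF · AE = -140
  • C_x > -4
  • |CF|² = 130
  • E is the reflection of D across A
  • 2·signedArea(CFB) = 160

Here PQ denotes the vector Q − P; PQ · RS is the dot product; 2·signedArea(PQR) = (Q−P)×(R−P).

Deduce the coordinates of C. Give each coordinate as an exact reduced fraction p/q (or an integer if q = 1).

C = (-3, 3)

1. C_x = -3  [CF · AE = -140 ∩ 2·signedArea(CFB) = 160]
2. C_y = 3  [CF · AE = -140 ∩ 2·signedArea(CFB) = 160]
   → C = (-3, 3)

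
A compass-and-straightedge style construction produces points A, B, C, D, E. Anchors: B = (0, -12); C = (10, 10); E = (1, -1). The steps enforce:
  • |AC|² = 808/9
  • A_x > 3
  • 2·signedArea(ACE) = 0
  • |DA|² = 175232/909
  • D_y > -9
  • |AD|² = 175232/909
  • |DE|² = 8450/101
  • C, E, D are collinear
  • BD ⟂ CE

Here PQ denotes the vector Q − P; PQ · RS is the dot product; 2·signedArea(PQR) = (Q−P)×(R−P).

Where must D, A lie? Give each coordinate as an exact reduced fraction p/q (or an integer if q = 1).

A = (4, 8/3)
D = (-484/101, -816/101)

1. D_x = -484/101  [C, E, D are collinear ∩ BD ⟂ CE]
2. D_y = -816/101  [C, E, D are collinear ∩ BD ⟂ CE]
   → D = (-484/101, -816/101)
3. A_x = 4  [line 11·x + -9·y + -20 = 0 ∩ |AD|² = 175232/909]
4. A_y = 8/3  [line 11·x + -9·y + -20 = 0 ∩ |AD|² = 175232/909]
   → A = (4, 8/3)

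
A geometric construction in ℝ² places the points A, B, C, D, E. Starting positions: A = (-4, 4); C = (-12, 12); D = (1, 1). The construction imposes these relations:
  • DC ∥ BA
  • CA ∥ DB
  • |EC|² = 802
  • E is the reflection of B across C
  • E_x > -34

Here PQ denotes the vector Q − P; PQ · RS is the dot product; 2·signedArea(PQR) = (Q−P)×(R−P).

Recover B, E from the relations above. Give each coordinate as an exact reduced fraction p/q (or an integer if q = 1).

1. B_x = 9  [DC ∥ BA ∩ CA ∥ DB]
2. B_y = -7  [DC ∥ BA ∩ CA ∥ DB]
   → B = (9, -7)
3. E_x = -33  [E is the reflection of B across C]
4. E_y = 31  [E is the reflection of B across C]
   → E = (-33, 31)

B = (9, -7)
E = (-33, 31)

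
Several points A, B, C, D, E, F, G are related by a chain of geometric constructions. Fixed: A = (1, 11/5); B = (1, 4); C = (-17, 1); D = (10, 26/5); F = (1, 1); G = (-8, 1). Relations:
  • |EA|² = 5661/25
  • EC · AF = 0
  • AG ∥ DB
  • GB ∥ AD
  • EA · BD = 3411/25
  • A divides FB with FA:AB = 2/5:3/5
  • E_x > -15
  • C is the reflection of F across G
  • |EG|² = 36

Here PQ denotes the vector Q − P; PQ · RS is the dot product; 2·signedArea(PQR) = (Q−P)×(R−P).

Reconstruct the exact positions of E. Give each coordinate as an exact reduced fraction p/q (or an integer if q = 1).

1. E_x = -14  [EC · AF = 0 ∩ EA · BD = 3411/25]
2. E_y = 1  [EC · AF = 0 ∩ EA · BD = 3411/25]
   → E = (-14, 1)

E = (-14, 1)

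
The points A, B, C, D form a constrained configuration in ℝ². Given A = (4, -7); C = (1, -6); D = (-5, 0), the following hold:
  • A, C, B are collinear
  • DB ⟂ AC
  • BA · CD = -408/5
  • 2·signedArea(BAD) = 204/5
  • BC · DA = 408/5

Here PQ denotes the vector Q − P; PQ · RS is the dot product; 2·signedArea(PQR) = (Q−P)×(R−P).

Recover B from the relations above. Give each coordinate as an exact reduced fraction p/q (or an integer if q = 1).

1. B_x = -31/5  [A, C, B are collinear ∩ DB ⟂ AC]
2. B_y = -18/5  [A, C, B are collinear ∩ DB ⟂ AC]
   → B = (-31/5, -18/5)

B = (-31/5, -18/5)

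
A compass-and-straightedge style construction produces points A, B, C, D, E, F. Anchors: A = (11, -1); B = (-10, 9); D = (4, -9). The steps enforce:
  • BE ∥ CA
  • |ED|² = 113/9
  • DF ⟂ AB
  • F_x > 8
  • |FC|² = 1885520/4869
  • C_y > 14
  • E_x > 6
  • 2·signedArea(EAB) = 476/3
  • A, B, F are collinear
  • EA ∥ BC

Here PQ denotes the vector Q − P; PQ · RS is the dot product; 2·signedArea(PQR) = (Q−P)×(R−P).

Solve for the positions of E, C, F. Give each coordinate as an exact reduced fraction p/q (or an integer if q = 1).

1. E_x = 19/3  [line -10·x + -21·y + -209/3 = 0 ∩ |ED|² = 113/9]
2. E_y = -19/3  [line -10·x + -21·y + -209/3 = 0 ∩ |ED|² = 113/9]
   → E = (19/3, -19/3)
3. C_x = -16/3  [BE ∥ CA ∩ EA ∥ BC]
4. C_y = 43/3  [BE ∥ CA ∩ EA ∥ BC]
   → C = (-16/3, 43/3)
5. F_x = 4544/541  [A, B, F are collinear ∩ DF ⟂ AB]
6. F_y = 129/541  [A, B, F are collinear ∩ DF ⟂ AB]
   → F = (4544/541, 129/541)

C = (-16/3, 43/3)
E = (19/3, -19/3)
F = (4544/541, 129/541)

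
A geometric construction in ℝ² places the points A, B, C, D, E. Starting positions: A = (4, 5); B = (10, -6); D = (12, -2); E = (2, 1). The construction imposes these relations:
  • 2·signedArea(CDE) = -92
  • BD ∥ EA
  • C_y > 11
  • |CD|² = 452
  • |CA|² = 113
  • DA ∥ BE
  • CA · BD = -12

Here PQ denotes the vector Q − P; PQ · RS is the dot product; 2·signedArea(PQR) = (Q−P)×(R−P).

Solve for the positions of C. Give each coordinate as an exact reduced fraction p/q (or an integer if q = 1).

1. C_x = -4  [2·signedArea(CDE) = -92 ∩ CA · BD = -12]
2. C_y = 12  [2·signedArea(CDE) = -92 ∩ CA · BD = -12]
   → C = (-4, 12)

C = (-4, 12)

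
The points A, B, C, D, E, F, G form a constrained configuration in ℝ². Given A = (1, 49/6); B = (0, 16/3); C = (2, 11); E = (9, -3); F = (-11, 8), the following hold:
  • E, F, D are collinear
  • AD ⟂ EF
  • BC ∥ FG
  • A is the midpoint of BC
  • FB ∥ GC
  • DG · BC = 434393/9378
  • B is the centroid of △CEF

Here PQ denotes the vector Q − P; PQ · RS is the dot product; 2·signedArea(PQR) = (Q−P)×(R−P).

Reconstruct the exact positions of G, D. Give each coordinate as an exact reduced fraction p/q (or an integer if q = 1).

D = (-2903/1563, 9289/3126)
G = (-9, 41/3)

1. G_x = -9  [FB ∥ GC ∩ BC ∥ FG]
2. G_y = 41/3  [FB ∥ GC ∩ BC ∥ FG]
   → G = (-9, 41/3)
3. D_x = -2903/1563  [E, F, D are collinear ∩ AD ⟂ EF]
4. D_y = 9289/3126  [E, F, D are collinear ∩ AD ⟂ EF]
   → D = (-2903/1563, 9289/3126)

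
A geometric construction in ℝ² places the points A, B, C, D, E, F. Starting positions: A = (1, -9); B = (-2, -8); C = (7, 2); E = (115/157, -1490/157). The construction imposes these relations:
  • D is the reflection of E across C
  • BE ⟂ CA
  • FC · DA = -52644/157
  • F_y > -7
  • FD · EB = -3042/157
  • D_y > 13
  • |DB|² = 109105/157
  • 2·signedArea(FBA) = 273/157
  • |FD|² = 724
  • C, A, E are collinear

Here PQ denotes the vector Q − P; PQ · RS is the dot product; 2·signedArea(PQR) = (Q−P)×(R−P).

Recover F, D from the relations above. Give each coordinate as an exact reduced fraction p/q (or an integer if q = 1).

D = (2083/157, 2118/157)
F = (-743/157, -1022/157)

1. D_x = 2083/157  [D is the reflection of E across C]
2. D_y = 2118/157  [D is the reflection of E across C]
   → D = (2083/157, 2118/157)
3. F_x = -743/157  [2·signedArea(FBA) = 273/157 ∩ FC · DA = -52644/157]
4. F_y = -1022/157  [2·signedArea(FBA) = 273/157 ∩ FC · DA = -52644/157]
   → F = (-743/157, -1022/157)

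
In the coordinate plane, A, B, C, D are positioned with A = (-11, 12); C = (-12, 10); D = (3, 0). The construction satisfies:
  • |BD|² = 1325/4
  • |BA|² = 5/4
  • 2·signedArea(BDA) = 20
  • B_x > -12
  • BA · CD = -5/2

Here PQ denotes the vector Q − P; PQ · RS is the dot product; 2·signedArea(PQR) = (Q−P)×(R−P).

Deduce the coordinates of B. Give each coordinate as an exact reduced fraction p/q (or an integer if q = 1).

1. B_x = -23/2  [2·signedArea(BDA) = 20 ∩ BA · CD = -5/2]
2. B_y = 11  [2·signedArea(BDA) = 20 ∩ BA · CD = -5/2]
   → B = (-23/2, 11)

B = (-23/2, 11)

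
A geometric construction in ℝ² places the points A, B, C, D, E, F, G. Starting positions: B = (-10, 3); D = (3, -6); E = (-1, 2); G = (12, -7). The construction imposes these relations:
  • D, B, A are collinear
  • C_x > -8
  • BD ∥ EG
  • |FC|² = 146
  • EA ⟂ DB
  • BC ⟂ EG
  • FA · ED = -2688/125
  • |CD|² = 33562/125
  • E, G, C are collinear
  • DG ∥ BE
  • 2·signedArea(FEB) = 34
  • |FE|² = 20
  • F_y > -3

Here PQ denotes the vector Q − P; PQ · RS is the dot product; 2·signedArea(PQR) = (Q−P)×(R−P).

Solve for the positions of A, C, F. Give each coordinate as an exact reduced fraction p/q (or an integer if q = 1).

A = (-431/125, -192/125)
C = (-944/125, 817/125)
F = (1, -2)

1. A_x = -431/125  [D, B, A are collinear ∩ EA ⟂ DB]
2. A_y = -192/125  [D, B, A are collinear ∩ EA ⟂ DB]
   → A = (-431/125, -192/125)
3. C_x = -944/125  [E, G, C are collinear ∩ BC ⟂ EG]
4. C_y = 817/125  [E, G, C are collinear ∩ BC ⟂ EG]
   → C = (-944/125, 817/125)
5. F_x = 1  [2·signedArea(FEB) = 34 ∩ FA · ED = -2688/125]
6. F_y = -2  [2·signedArea(FEB) = 34 ∩ FA · ED = -2688/125]
   → F = (1, -2)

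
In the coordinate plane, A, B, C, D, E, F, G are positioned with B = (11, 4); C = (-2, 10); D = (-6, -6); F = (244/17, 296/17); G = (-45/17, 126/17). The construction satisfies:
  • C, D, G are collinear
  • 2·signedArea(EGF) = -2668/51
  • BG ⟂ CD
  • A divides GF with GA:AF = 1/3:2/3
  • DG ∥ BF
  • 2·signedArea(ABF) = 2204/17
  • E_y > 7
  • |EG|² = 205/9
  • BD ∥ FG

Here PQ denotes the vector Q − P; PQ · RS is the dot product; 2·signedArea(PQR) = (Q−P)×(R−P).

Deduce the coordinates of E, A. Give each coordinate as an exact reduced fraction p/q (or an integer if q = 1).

1. E_x = 36/17  [line -10·x + 17·y + -5108/51 = 0 ∩ |EG|² = 205/9]
2. E_y = 364/51  [line -10·x + 17·y + -5108/51 = 0 ∩ |EG|² = 205/9]
   → E = (36/17, 364/51)
3. A_x = 154/51  [A divides GF with GA:AF = 1/3:2/3]
4. A_y = 548/51  [A divides GF with GA:AF = 1/3:2/3]
   → A = (154/51, 548/51)

A = (154/51, 548/51)
E = (36/17, 364/51)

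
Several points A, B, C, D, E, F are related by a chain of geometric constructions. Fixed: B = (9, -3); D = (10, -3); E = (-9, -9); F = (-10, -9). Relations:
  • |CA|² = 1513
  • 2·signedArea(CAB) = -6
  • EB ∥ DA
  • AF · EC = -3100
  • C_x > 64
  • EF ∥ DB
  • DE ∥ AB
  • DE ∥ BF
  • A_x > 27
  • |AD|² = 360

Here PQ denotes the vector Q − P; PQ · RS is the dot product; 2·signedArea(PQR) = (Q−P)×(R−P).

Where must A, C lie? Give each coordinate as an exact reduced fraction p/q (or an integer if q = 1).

A = (28, 3)
C = (65, 15)

1. A_x = 28  [DE ∥ AB ∩ EB ∥ DA]
2. A_y = 3  [DE ∥ AB ∩ EB ∥ DA]
   → A = (28, 3)
3. C_x = 65  [2·signedArea(CAB) = -6 ∩ AF · EC = -3100]
4. C_y = 15  [2·signedArea(CAB) = -6 ∩ AF · EC = -3100]
   → C = (65, 15)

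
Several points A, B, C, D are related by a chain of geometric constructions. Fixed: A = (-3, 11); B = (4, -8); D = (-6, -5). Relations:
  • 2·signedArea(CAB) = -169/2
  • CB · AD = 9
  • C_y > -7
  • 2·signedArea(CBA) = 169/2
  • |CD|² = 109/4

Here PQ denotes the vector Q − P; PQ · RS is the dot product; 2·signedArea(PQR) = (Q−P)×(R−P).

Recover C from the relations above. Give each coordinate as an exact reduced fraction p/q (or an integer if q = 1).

1. C_x = -1  [2·signedArea(CBA) = 169/2 ∩ CB · AD = 9]
2. C_y = -13/2  [2·signedArea(CBA) = 169/2 ∩ CB · AD = 9]
   → C = (-1, -13/2)

C = (-1, -13/2)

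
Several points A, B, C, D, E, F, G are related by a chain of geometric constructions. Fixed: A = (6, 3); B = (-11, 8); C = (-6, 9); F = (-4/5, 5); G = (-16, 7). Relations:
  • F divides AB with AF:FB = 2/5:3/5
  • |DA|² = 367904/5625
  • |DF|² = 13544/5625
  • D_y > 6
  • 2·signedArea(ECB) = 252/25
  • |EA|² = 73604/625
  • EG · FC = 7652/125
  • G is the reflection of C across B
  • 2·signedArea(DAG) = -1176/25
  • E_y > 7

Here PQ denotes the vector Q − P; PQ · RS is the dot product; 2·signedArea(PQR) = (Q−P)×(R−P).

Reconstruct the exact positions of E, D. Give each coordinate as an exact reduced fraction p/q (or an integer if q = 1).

1. E_x = -98/25  [2·signedArea(ECB) = 252/25 ∩ EG · FC = 7652/125]
2. E_y = 37/5  [2·signedArea(ECB) = 252/25 ∩ EG · FC = 7652/125]
   → E = (-98/25, 37/5)
3. D_x = -98/75  [line -4·x + -22·y + 3426/25 = 0 ∩ |DA|² = 367904/5625]
4. D_y = 97/15  [line -4·x + -22·y + 3426/25 = 0 ∩ |DA|² = 367904/5625]
   → D = (-98/75, 97/15)

D = (-98/75, 97/15)
E = (-98/25, 37/5)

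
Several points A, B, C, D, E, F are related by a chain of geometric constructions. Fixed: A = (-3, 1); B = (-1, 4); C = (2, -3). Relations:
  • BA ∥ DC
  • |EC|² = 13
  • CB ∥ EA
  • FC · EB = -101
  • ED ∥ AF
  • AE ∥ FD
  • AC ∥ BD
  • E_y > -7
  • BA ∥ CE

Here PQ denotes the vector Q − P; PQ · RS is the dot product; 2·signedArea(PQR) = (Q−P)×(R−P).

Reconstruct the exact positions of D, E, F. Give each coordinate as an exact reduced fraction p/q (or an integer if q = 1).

D = (4, 0)
E = (0, -6)
F = (1, 7)

1. D_x = 4  [BA ∥ DC ∩ AC ∥ BD]
2. D_y = 0  [BA ∥ DC ∩ AC ∥ BD]
   → D = (4, 0)
3. E_x = 0  [CB ∥ EA ∩ BA ∥ CE]
4. E_y = -6  [CB ∥ EA ∩ BA ∥ CE]
   → E = (0, -6)
5. F_x = 1  [AE ∥ FD ∩ ED ∥ AF]
6. F_y = 7  [AE ∥ FD ∩ ED ∥ AF]
   → F = (1, 7)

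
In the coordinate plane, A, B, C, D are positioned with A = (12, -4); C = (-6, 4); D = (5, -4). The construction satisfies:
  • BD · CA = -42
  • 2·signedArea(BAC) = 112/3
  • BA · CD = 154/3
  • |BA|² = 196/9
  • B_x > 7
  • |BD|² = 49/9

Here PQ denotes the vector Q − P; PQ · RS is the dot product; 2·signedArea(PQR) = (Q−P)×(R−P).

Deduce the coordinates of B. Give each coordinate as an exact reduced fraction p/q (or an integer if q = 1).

1. B_x = 22/3  [BA · CD = 154/3 ∩ BD · CA = -42]
2. B_y = -4  [BA · CD = 154/3 ∩ BD · CA = -42]
   → B = (22/3, -4)

B = (22/3, -4)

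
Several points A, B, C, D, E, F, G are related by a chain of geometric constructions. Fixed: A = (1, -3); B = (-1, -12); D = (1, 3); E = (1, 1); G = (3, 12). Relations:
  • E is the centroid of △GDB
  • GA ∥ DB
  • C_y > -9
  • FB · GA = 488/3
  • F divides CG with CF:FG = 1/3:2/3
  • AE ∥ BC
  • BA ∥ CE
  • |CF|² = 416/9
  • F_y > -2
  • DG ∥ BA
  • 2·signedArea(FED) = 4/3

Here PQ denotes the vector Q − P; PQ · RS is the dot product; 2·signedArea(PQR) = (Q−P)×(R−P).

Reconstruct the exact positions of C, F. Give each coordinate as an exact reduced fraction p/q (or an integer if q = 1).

C = (-1, -8)
F = (1/3, -4/3)

1. C_x = -1  [BA ∥ CE ∩ AE ∥ BC]
2. C_y = -8  [BA ∥ CE ∩ AE ∥ BC]
   → C = (-1, -8)
3. F_x = 1/3  [F divides CG with CF:FG = 1/3:2/3]
4. F_y = -4/3  [F divides CG with CF:FG = 1/3:2/3]
   → F = (1/3, -4/3)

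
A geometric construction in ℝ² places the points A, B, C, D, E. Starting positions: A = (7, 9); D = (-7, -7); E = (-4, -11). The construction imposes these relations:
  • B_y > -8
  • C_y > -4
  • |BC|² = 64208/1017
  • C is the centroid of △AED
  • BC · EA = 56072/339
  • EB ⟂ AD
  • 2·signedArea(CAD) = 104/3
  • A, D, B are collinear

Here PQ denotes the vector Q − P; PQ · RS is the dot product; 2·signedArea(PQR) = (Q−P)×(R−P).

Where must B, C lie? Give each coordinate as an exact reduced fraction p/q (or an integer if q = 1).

B = (-868/113, -879/113)
C = (-4/3, -3)

1. B_x = -868/113  [A, D, B are collinear ∩ EB ⟂ AD]
2. B_y = -879/113  [A, D, B are collinear ∩ EB ⟂ AD]
   → B = (-868/113, -879/113)
3. C_x = -4/3  [C is the centroid of △AED]
4. C_y = -3  [C is the centroid of △AED]
   → C = (-4/3, -3)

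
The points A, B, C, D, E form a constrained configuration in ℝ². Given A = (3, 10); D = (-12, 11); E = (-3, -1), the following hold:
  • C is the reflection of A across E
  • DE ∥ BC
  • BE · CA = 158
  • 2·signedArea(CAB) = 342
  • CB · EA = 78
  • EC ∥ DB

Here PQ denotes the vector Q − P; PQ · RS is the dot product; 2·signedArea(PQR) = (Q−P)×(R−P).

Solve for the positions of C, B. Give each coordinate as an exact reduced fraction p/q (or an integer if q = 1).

1. C_x = -9  [C is the reflection of A across E]
2. C_y = -12  [C is the reflection of A across E]
   → C = (-9, -12)
3. B_x = -18  [DE ∥ BC ∩ EC ∥ DB]
4. B_y = 0  [DE ∥ BC ∩ EC ∥ DB]
   → B = (-18, 0)

B = (-18, 0)
C = (-9, -12)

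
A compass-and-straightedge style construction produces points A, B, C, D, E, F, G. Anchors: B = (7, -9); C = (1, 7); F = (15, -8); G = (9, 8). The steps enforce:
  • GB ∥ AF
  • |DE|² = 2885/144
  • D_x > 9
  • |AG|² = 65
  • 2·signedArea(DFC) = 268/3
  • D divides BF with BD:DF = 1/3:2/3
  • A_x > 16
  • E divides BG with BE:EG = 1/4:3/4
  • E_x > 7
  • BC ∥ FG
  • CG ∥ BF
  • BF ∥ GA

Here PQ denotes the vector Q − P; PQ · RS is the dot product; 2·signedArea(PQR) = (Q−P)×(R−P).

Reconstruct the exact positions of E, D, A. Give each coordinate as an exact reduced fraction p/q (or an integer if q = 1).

1. E_x = 15/2  [E divides BG with BE:EG = 1/4:3/4]
2. E_y = -19/4  [E divides BG with BE:EG = 1/4:3/4]
   → E = (15/2, -19/4)
3. D_x = 29/3  [D divides BF with BD:DF = 1/3:2/3]
4. D_y = -26/3  [D divides BF with BD:DF = 1/3:2/3]
   → D = (29/3, -26/3)
5. A_x = 17  [GB ∥ AF ∩ BF ∥ GA]
6. A_y = 9  [GB ∥ AF ∩ BF ∥ GA]
   → A = (17, 9)

A = (17, 9)
D = (29/3, -26/3)
E = (15/2, -19/4)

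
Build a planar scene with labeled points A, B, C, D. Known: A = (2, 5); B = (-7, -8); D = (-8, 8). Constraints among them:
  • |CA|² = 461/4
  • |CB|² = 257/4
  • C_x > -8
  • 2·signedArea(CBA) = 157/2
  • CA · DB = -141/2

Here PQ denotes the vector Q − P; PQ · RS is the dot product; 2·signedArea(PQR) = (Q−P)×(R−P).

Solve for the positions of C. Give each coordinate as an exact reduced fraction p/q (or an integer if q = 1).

C = (-15/2, 0)

1. C_x = -15/2  [2·signedArea(CBA) = 157/2 ∩ CA · DB = -141/2]
2. C_y = 0  [2·signedArea(CBA) = 157/2 ∩ CA · DB = -141/2]
   → C = (-15/2, 0)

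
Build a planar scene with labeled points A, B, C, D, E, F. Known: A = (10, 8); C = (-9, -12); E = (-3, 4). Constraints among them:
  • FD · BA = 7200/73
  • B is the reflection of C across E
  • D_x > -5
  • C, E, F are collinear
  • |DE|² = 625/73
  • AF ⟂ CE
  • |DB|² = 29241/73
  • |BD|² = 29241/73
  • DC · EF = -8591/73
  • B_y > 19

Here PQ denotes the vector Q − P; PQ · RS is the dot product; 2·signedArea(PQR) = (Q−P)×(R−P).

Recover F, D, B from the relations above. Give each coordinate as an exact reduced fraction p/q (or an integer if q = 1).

1. F_x = -6/73  [C, E, F are collinear ∩ AF ⟂ CE]
2. F_y = 860/73  [C, E, F are collinear ∩ AF ⟂ CE]
   → F = (-6/73, 860/73)
3. D_x = -294/73  [line -213/73·x + -568/73·y + -142/73 = 0 ∩ |DE|² = 625/73]
4. D_y = 92/73  [line -213/73·x + -568/73·y + -142/73 = 0 ∩ |DE|² = 625/73]
   → D = (-294/73, 92/73)
5. B_x = 3  [B is the reflection of C across E]
6. B_y = 20  [B is the reflection of C across E]
   → B = (3, 20)

B = (3, 20)
D = (-294/73, 92/73)
F = (-6/73, 860/73)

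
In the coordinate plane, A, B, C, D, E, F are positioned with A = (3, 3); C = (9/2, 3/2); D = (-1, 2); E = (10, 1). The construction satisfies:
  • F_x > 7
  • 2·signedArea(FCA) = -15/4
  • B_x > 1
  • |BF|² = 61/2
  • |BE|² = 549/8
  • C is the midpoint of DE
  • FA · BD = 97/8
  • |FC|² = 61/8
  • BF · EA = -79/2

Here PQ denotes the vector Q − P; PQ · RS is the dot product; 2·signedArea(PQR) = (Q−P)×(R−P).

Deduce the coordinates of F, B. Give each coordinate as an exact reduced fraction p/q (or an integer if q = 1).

1. F_x = 29/4  [line -3/2·x + -3/2·y + 51/4 = 0 ∩ |FC|² = 61/8]
2. F_y = 5/4  [line -3/2·x + -3/2·y + 51/4 = 0 ∩ |FC|² = 61/8]
   → F = (29/4, 5/4)
3. B_x = 7/4  [FA · BD = 97/8 ∩ BF · EA = -79/2]
4. B_y = 7/4  [FA · BD = 97/8 ∩ BF · EA = -79/2]
   → B = (7/4, 7/4)

B = (7/4, 7/4)
F = (29/4, 5/4)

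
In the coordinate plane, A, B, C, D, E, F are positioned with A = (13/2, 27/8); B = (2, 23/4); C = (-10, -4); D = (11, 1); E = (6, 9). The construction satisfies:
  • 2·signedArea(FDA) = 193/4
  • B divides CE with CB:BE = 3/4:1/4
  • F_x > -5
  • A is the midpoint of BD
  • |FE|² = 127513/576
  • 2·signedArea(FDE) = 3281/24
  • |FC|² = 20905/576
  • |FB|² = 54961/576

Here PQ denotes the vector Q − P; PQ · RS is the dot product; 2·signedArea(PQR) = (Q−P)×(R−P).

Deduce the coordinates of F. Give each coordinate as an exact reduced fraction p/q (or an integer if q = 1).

1. F_x = -9/2  [2·signedArea(FDA) = 193/4 ∩ 2·signedArea(FDE) = 3281/24]
2. F_y = -37/24  [2·signedArea(FDA) = 193/4 ∩ 2·signedArea(FDE) = 3281/24]
   → F = (-9/2, -37/24)

F = (-9/2, -37/24)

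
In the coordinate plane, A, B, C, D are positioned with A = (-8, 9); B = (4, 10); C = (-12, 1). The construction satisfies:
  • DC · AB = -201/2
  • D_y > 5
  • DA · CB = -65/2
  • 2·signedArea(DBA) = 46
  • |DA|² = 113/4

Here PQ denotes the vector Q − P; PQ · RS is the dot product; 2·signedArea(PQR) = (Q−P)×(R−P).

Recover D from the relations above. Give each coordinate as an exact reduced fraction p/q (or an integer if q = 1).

1. D_x = -4  [2·signedArea(DBA) = 46 ∩ DA · CB = -65/2]
2. D_y = 11/2  [2·signedArea(DBA) = 46 ∩ DA · CB = -65/2]
   → D = (-4, 11/2)

D = (-4, 11/2)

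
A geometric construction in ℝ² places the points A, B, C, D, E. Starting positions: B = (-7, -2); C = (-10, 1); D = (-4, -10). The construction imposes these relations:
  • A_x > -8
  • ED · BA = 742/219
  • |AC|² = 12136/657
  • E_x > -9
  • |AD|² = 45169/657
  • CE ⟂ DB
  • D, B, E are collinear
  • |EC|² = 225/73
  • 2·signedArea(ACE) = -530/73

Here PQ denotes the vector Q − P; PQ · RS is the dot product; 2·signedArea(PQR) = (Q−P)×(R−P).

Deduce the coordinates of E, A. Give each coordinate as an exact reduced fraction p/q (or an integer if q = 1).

A = (-544/73, -539/219)
E = (-610/73, 118/73)

1. E_x = -610/73  [D, B, E are collinear ∩ CE ⟂ DB]
2. E_y = 118/73  [D, B, E are collinear ∩ CE ⟂ DB]
   → E = (-610/73, 118/73)
3. A_x = -544/73  [line -45/73·x + 120/73·y + -40/73 = 0 ∩ |AC|² = 12136/657]
4. A_y = -539/219  [line -45/73·x + 120/73·y + -40/73 = 0 ∩ |AC|² = 12136/657]
   → A = (-544/73, -539/219)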